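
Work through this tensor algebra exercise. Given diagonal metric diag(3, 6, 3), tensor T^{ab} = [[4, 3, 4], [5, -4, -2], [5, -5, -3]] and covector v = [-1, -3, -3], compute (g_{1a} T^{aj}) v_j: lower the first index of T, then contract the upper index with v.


Step 1: lower the first index. For a diagonal metric, g_{ia} T^{aj} = g_{ii} T^{ij} (no sum on i).
g_{11} = 3
S_1{}^1 = 3 * T^{11} = 3 * 4 = 12
S_1{}^2 = 3 * T^{12} = 3 * 3 = 9
S_1{}^3 = 3 * T^{13} = 3 * 4 = 12
Step 2: contract S_1{}^j with v_j.
S_1{}^1 * v_1 = 12 * -1 = -12
S_1{}^2 * v_2 = 9 * -3 = -27
S_1{}^3 * v_3 = 12 * -3 = -36
Result = -12 + -27 + -36 = -75

-75


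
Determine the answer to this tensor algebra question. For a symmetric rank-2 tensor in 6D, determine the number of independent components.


A symmetric rank-2 tensor in d dimensions has d(d+1)/2 independent components.
d = 6
d(d+1)/2 = 6 * 7 / 2 = 42 / 2 = 21

21


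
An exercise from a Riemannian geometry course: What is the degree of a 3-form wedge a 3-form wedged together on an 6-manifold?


The degree of a wedge product is the sum of the degrees of the individual forms.
Degrees: 3, 3
Total degree = 3 + 3 = 6

6


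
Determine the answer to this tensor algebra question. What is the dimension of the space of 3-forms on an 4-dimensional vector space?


The dimension of the space of p-forms on an n-dimensional space is C(n, p).
n = 4, p = 3
C(4, 3) = 4! / (3! * 1!) = 4

4


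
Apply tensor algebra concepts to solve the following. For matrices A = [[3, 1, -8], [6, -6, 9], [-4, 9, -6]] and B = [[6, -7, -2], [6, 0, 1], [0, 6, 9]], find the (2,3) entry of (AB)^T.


(AB)^T_{ij} = (AB)_{ji} = sum_k A_{jk} B_{ki}.
For i=2, j=3 we need (AB)_{32}:
A_{31} * B_{12} = -4 * -7 = 28
A_{32} * B_{22} = 9 * 0 = 0
A_{33} * B_{32} = -6 * 6 = -36
Sum = 28 + 0 + -36 = -8

-8


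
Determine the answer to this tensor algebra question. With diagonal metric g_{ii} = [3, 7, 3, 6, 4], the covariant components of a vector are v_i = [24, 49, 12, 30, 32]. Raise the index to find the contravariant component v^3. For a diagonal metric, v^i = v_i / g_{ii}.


To raise an index with a diagonal metric: v^i = v_i / g_{ii}.
For index 3: v_3 = 12, g_{33} = 3
v^3 = 12 / 3 = 4

4


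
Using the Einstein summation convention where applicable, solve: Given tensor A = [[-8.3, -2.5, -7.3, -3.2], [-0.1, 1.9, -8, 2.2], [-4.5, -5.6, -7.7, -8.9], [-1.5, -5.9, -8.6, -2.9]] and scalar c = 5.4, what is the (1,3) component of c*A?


Scalar multiplication: (cA)_{ij} = c * A_{ij}.
c = 5.4
A_{13} = -7.3
(cA)_{13} = 5.4 * -7.3 = -39.42

-39.42


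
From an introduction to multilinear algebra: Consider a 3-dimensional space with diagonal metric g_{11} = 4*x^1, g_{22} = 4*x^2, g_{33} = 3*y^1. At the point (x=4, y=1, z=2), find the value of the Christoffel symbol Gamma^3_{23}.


For a diagonal metric, Gamma^k_{ij} = (1/2) g^{kk} (dg_{ik}/dx_j + dg_{jk}/dx_i - dg_{ij}/dx_k).
The metric is diagonal, so g_{ab} = 0 for a != b.
At the given point: g_{11} = 16, g_{22} = 64, g_{33} = 3
g^{33} = 1/3
dg_{23}/dx_3 = 0 (off-diagonal)
dg_{33}/dx_2 = dg_{33}/dx_2 = 3
dg_{23}/dx_3 = 0 (off-diagonal)
Numerator = 0 + 3 - 0 = 3
Gamma^3_{23} = 3 / (2 * 3) = 1/2

1/2


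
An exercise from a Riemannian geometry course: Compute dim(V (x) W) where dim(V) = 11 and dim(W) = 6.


The dimension of a tensor product is the product of dimensions.
dim(V) = 11, dim(W) = 6
dim(V (x) W) = 11 * 6 = 66

66


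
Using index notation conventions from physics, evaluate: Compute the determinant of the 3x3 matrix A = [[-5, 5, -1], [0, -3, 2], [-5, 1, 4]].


Expanding along the first row, det(A) = a11*M_11 - a12*M_12 + a13*M_13, where M_1j is the (1,j) minor.
Minor M_11 = -3*4 - 2*1 = -14
Minor M_12 = 0*4 - 2*-5 = 10
Minor M_13 = 0*1 - -3*-5 = -15
det = -5*(-14) - 5*(10) + -1*(-15)
    = 70 - 50 + 15
    = 35

35


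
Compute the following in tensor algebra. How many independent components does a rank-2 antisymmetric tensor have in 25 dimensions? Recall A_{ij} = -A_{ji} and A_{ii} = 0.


An antisymmetric rank-2 tensor satisfies A_{ij} = -A_{ji}, so diagonal entries are zero.
The independent components are the upper-triangular entries: C(n, 2) = n(n-1)/2.
n = 25
C(25, 2) = 25 * 24 / 2 = 600 / 2 = 300

300


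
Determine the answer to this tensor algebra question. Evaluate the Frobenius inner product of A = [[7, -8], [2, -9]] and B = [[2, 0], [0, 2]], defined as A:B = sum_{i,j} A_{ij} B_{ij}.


A:B = sum over all i,j of A_{ij} * B_{ij}.
Row 1: 7*2=14, -8*0=0 => row sum = 14
Row 2: 2*0=0, -9*2=-18 => row sum = -18
Total = 14 + -18 = -4

-4


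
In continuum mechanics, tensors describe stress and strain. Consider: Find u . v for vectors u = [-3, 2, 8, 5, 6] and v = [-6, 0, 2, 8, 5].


The inner product u . v = sum of u_i * v_i.
Term-by-term: -3 * -6, 2 * 0, 8 * 2, 5 * 8, 6 * 5
Products: 18, 0, 16, 40, 30
Sum = 18 + 0 + 16 + 40 + 30 = 104

104


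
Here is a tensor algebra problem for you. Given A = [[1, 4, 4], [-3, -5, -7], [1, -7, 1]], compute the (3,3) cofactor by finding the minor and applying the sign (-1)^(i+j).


To find cofactor C_{33}, delete row 3 and column 3.
The resulting 2x2 submatrix is: [[1, 4], [-3, -5]]
Minor M_{33} = 1*-5 - 4*-3
  = -5 - -12 = 7
Sign = (-1)^(3+3) = (-1)^6 = 1
Cofactor C_{33} = 1 * 7 = 7

7


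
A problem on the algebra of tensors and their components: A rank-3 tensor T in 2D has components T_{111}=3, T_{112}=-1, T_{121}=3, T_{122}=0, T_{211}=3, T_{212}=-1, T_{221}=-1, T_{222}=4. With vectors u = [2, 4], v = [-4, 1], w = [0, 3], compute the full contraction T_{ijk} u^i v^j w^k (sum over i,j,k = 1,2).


S = sum over i,j,k of T_{ijk} u_i v_j w_k. Expanding all 8 terms:
T_{111}*u_1*v_1*w_1 = 3*2*-4*0 = 0  (running total: 0)
T_{112}*u_1*v_1*w_2 = -1*2*-4*3 = 24  (running total: 24)
T_{121}*u_1*v_2*w_1 = 3*2*1*0 = 0  (running total: 24)
T_{122}*u_1*v_2*w_2 = 0*2*1*3 = 0  (running total: 24)
T_{211}*u_2*v_1*w_1 = 3*4*-4*0 = 0  (running total: 24)
T_{212}*u_2*v_1*w_2 = -1*4*-4*3 = 48  (running total: 72)
T_{221}*u_2*v_2*w_1 = -1*4*1*0 = 0  (running total: 72)
T_{222}*u_2*v_2*w_2 = 4*4*1*3 = 48  (running total: 120)
S = 120

120


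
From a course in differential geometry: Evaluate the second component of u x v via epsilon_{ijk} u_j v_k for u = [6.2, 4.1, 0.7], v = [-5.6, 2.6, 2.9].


(u x v)_2 = sum_{j,k} epsilon_{2jk} u_j v_k. Only permutations of (1,2,3) contribute; the two non-zero terms are:
eps_{213} u_1 v_3 = -1 * 6.2 * 2.9 = -17.98
eps_{231} u_3 v_1 = 1 * 0.7 * -5.6 = -3.92
(u x v)_2 = -21.9

-21.9


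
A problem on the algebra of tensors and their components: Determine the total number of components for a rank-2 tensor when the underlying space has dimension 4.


The number of components of a rank-r tensor in d dimensions is d^r.
Here d = 4 and r = 2.
4^2 = 16

16


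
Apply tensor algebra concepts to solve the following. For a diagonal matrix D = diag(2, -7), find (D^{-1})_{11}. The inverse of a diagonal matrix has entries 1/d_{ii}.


For a diagonal matrix, the inverse has entries (D^{-1})_{ii} = 1/d_{ii}.
The diagonal entries are: d_{11} = 2, d_{22} = -7
We need (D^{-1})_{11} = 1/d_{11} = 1/2 = 1/2

1/2


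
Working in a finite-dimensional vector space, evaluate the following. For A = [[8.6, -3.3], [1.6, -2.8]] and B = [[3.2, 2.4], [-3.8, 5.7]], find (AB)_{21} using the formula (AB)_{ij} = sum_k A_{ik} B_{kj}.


(AB)_{ij} = sum_k A_{ik} B_{kj}.
For i=2, j=1:
A_{21} * B_{11} = 1.6 * 3.2 = 5.12
A_{22} * B_{21} = -2.8 * -3.8 = 10.64
Sum = 5.12 + 10.64 = 15.76

15.76


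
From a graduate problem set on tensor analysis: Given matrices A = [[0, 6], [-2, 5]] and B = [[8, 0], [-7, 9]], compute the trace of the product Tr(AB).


Tr(AB) = sum_i (AB)_{ii} where (AB)_{ii} = sum_k A_{ik} B_{ki}.
(AB)_{11} = 0*8 + 6*-7 = -42
(AB)_{22} = -2*0 + 5*9 = 45
Tr(AB) = -42 + 45 = 3

3


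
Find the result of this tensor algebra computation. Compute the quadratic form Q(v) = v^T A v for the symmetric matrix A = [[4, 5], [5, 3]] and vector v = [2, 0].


First compute Av:
(Av)_1 = 4*2 + 5*0 = 8
(Av)_2 = 5*2 + 3*0 = 10
Av = [8, 10]
Then v^T (Av) = 2*8 + 0*10
= 16 + 0 = 16

16


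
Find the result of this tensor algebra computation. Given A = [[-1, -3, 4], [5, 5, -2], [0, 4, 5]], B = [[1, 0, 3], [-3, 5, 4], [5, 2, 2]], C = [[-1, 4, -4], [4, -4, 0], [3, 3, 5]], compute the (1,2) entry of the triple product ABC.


(ABC)_{12} = sum_m (AB)_{1m} C_{m2}. First compute row 1 of AB.
(AB)_{11} = -1*1 + -3*-3 + 4*5 = 28
(AB)_{12} = -1*0 + -3*5 + 4*2 = -7
(AB)_{13} = -1*3 + -3*4 + 4*2 = -7
Now contract with column 2 of C:
(AB)_{11} * C_{12} = 28 * 4 = 112
(AB)_{12} * C_{22} = -7 * -4 = 28
(AB)_{13} * C_{32} = -7 * 3 = -21
(ABC)_{12} = 112 + 28 + -21 = 119

119


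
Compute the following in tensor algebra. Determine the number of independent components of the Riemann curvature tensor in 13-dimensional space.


The Riemann tensor in d dimensions has d^2(d^2 - 1)/12 independent components.
d = 13, so d^2 = 169
d^2 - 1 = 168
d^2(d^2 - 1) = 169 * 168 = 28392
Divide by 12: 28392 / 12 = 2366

2366


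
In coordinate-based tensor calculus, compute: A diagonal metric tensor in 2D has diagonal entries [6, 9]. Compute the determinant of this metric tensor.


For a diagonal metric, the determinant is the product of diagonal entries.
Diagonal entries: 6, 9
det(g) = 6 * 9 = 54

54


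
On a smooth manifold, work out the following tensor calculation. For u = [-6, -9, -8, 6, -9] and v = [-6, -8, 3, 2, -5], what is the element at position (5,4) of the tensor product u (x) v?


The outer product entry T_{ij} = u_i * v_j.
We need i=5, j=4.
u_5 = -9, v_4 = 2
T_{5,4} = -9 * 2 = -18

-18


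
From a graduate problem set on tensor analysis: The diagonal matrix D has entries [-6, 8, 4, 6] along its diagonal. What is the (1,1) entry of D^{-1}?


For a diagonal matrix, the inverse has entries (D^{-1})_{ii} = 1/d_{ii}.
The diagonal entries are: d_{11} = -6, d_{22} = 8, d_{33} = 4, d_{44} = 6
We need (D^{-1})_{11} = 1/d_{11} = 1/-6 = -1/6

-1/6


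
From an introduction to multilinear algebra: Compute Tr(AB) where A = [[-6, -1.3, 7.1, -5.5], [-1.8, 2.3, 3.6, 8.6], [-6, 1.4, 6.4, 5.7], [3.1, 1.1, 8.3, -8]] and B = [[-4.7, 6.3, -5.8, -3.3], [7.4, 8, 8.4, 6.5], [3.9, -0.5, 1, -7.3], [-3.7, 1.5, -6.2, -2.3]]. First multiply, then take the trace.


Tr(AB) = sum_i (AB)_{ii} where (AB)_{ii} = sum_k A_{ik} B_{ki}.
(AB)_{11} = -6*-4.7 + -1.3*7.4 + 7.1*3.9 + -5.5*-3.7 = 66.62
(AB)_{22} = -1.8*6.3 + 2.3*8 + 3.6*-0.5 + 8.6*1.5 = 18.16
(AB)_{33} = -6*-5.8 + 1.4*8.4 + 6.4*1 + 5.7*-6.2 = 17.62
(AB)_{44} = 3.1*-3.3 + 1.1*6.5 + 8.3*-7.3 + -8*-2.3 = -45.27
Tr(AB) = 66.62 + 18.16 + 17.62 + -45.27 = 57.13

57.13


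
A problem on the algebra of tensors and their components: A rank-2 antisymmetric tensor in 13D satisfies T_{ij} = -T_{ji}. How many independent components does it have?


An antisymmetric rank-2 tensor satisfies A_{ij} = -A_{ji}, so diagonal entries are zero.
The independent components are the upper-triangular entries: C(n, 2) = n(n-1)/2.
n = 13
C(13, 2) = 13 * 12 / 2 = 156 / 2 = 78

78


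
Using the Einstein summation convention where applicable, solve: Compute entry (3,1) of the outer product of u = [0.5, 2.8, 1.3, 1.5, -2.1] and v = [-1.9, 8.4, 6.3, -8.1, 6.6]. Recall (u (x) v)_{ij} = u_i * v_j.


The outer product entry T_{ij} = u_i * v_j.
We need i=3, j=1.
u_3 = 1.3, v_1 = -1.9
T_{3,1} = 1.3 * -1.9 = -2.47

-2.47


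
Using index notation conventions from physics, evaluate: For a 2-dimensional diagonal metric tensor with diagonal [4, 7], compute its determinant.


For a diagonal metric, the determinant is the product of diagonal entries.
Diagonal entries: 4, 7
det(g) = 4 * 7 = 28

28


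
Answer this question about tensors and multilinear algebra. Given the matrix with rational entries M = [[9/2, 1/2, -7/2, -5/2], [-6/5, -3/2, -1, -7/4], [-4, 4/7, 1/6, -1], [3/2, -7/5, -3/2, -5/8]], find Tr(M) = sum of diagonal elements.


The trace is the sum of diagonal entries.
Diagonal: M[1,1] = 9/2, M[2,2] = -3/2, M[3,3] = 1/6, M[4,4] = -5/8
Tr(M) = 9/2 + -3/2 + 1/6 + -5/8
Computing step by step:
After adding M[1,1]: 9/2
After adding M[2,2]: 3
After adding M[3,3]: 19/6
After adding M[4,4]: 61/24
Tr(M) = 61/24

61/24


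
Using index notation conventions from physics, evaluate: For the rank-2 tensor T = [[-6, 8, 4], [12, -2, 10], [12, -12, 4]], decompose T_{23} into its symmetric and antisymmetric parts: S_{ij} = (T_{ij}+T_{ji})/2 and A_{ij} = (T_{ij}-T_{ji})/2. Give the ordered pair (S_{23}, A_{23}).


T_{23} = 10
T_{32} = -12
S_{23} = (10 + -12)/2 = -2/2 = -1
A_{23} = (10 - -12)/2 = 22/2 = 11
Check: S + A = -1 + 11 = 10 = T_{23}.

(-1, 11)


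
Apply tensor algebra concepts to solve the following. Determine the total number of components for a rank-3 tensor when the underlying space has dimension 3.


The number of components of a rank-r tensor in d dimensions is d^r.
Here d = 3 and r = 3.
3^3 = 27

27


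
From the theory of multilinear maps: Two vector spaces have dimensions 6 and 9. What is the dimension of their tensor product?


The dimension of a tensor product is the product of dimensions.
dim(V) = 6, dim(W) = 9
dim(V (x) W) = 6 * 9 = 54

54


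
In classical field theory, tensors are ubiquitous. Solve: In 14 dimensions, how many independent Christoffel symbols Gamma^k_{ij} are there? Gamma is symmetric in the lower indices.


Christoffel symbols Gamma^k_{ij} are symmetric in i,j, so there are d * d(d+1)/2 independent symbols.
d = 14
d(d+1)/2 = 14 * 15 / 2 = 105
Total = 14 * 105 = 1470

1470


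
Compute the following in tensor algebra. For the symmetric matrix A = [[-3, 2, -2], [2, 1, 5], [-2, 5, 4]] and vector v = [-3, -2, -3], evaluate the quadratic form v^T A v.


First compute Av:
(Av)_1 = -3*-3 + 2*-2 + -2*-3 = 11
(Av)_2 = 2*-3 + 1*-2 + 5*-3 = -23
(Av)_3 = -2*-3 + 5*-2 + 4*-3 = -16
Av = [11, -23, -16]
Then v^T (Av) = -3*11 + -2*-23 + -3*-16
= -33 + 46 + 48 = 61

61


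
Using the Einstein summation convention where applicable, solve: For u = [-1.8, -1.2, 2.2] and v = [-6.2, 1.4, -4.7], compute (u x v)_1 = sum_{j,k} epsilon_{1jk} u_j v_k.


(u x v)_1 = sum_{j,k} epsilon_{1jk} u_j v_k. Only permutations of (1,2,3) contribute; the two non-zero terms are:
eps_{123} u_2 v_3 = 1 * -1.2 * -4.7 = 5.64
eps_{132} u_3 v_2 = -1 * 2.2 * 1.4 = -3.08
(u x v)_1 = 2.56

2.56


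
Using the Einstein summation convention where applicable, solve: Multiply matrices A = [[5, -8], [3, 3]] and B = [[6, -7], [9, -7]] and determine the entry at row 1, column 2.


(AB)_{ij} = sum_k A_{ik} B_{kj}.
For i=1, j=2:
A_{11} * B_{12} = 5 * -7 = -35
A_{12} * B_{22} = -8 * -7 = 56
Sum = -35 + 56 = 21

21


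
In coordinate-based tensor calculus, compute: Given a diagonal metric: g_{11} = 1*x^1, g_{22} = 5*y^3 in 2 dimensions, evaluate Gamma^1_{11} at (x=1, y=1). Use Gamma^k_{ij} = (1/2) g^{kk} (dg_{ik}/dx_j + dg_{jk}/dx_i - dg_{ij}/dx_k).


For a diagonal metric, Gamma^k_{ij} = (1/2) g^{kk} (dg_{ik}/dx_j + dg_{jk}/dx_i - dg_{ij}/dx_k).
The metric is diagonal, so g_{ab} = 0 for a != b.
At the given point: g_{11} = 1, g_{22} = 5
g^{11} = 1/1
dg_{11}/dx_1 = dg_{11}/dx_1 = 1
dg_{11}/dx_1 = dg_{11}/dx_1 = 1
dg_{11}/dx_1 = dg_{11}/dx_1 = 1
Numerator = 1 + 1 - 1 = 1
Gamma^1_{11} = 1 / (2 * 1) = 1/2

1/2


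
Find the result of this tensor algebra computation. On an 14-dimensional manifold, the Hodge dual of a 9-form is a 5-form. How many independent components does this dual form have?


The Hodge dual of a p-form on an n-dimensional manifold is an (n-p)-form.
n = 14, p = 9, so dual degree = 14 - 9 = 5
The number of components is C(n, n-p) = C(14, 5) = 2002

2002


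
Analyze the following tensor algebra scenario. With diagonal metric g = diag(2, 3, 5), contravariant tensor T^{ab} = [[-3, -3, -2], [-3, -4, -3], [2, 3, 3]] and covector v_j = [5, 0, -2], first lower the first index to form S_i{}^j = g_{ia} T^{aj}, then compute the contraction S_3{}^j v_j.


Step 1: lower the first index. For a diagonal metric, g_{ia} T^{aj} = g_{ii} T^{ij} (no sum on i).
g_{33} = 5
S_3{}^1 = 5 * T^{31} = 5 * 2 = 10
S_3{}^2 = 5 * T^{32} = 5 * 3 = 15
S_3{}^3 = 5 * T^{33} = 5 * 3 = 15
Step 2: contract S_3{}^j with v_j.
S_3{}^1 * v_1 = 10 * 5 = 50
S_3{}^2 * v_2 = 15 * 0 = 0
S_3{}^3 * v_3 = 15 * -2 = -30
Result = 50 + 0 + -30 = 20

20


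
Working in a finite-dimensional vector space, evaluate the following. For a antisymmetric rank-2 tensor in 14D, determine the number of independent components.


A antisymmetric rank-2 tensor in d dimensions has d(d-1)/2 independent components.
d = 14
d(d-1)/2 = 14 * 13 / 2 = 182 / 2 = 91

91


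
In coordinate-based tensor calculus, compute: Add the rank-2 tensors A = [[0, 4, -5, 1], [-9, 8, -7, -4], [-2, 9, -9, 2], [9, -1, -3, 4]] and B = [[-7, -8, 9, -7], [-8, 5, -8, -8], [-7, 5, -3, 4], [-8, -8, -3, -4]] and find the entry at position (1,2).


Tensor addition is component-wise: (A + B)_{ij} = A_{ij} + B_{ij}.
A_{12} = 4
B_{12} = -8
(A + B)_{12} = 4 + -8 = -4

-4


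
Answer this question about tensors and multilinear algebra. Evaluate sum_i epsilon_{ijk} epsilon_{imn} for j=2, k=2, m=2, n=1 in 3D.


Using the identity: epsilon_{ijk} epsilon_{imn} = delta_{jm} delta_{kn} - delta_{jn} delta_{km}.
delta_{22} = 1
delta_{21} = 0
delta_{21} = 0
delta_{22} = 1
Result = 1 * 0 - 0 * 1 = 0 - 0 = 0

0


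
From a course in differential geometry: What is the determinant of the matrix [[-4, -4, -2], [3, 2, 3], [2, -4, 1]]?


Expanding along the first row, det(A) = a11*M_11 - a12*M_12 + a13*M_13, where M_1j is the (1,j) minor.
Minor M_11 = 2*1 - 3*-4 = 14
Minor M_12 = 3*1 - 3*2 = -3
Minor M_13 = 3*-4 - 2*2 = -16
det = -4*(14) - -4*(-3) + -2*(-16)
    = -56 - 12 + 32
    = -36

-36


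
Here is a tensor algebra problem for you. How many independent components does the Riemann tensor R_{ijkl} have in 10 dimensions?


The Riemann tensor in d dimensions has d^2(d^2 - 1)/12 independent components.
d = 10, so d^2 = 100
d^2 - 1 = 99
d^2(d^2 - 1) = 100 * 99 = 9900
Divide by 12: 9900 / 12 = 825

825


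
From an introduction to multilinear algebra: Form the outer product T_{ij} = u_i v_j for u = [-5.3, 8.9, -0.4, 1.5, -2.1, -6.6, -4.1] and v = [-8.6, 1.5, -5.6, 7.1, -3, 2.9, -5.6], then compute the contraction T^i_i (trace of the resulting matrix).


The outer product gives T_{ij} = u_i v_j.
The trace (contraction) is Tr(T) = sum_i T_{ii} = sum_i u_i v_i.
Diagonal entries:
T_{11} = u_1 * v_1 = -5.3 * -8.6 = 45.58
T_{22} = u_2 * v_2 = 8.9 * 1.5 = 13.35
T_{33} = u_3 * v_3 = -0.4 * -5.6 = 2.24
T_{44} = u_4 * v_4 = 1.5 * 7.1 = 10.65
T_{55} = u_5 * v_5 = -2.1 * -3 = 6.3
T_{66} = u_6 * v_6 = -6.6 * 2.9 = -19.14
T_{77} = u_7 * v_7 = -4.1 * -5.6 = 22.96
Tr(T) = 45.58 + 13.35 + 2.24 + 10.65 + 6.3 + -19.14 + 22.96 = 81.94

81.94


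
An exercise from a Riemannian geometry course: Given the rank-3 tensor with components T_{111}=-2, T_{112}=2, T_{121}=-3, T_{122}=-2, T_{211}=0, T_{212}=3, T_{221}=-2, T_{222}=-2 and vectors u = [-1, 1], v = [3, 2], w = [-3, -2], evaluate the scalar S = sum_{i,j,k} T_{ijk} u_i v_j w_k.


S = sum over i,j,k of T_{ijk} u_i v_j w_k. Expanding all 8 terms:
T_{111}*u_1*v_1*w_1 = -2*-1*3*-3 = -18  (running total: -18)
T_{112}*u_1*v_1*w_2 = 2*-1*3*-2 = 12  (running total: -6)
T_{121}*u_1*v_2*w_1 = -3*-1*2*-3 = -18  (running total: -24)
T_{122}*u_1*v_2*w_2 = -2*-1*2*-2 = -8  (running total: -32)
T_{211}*u_2*v_1*w_1 = 0*1*3*-3 = 0  (running total: -32)
T_{212}*u_2*v_1*w_2 = 3*1*3*-2 = -18  (running total: -50)
T_{221}*u_2*v_2*w_1 = -2*1*2*-3 = 12  (running total: -38)
T_{222}*u_2*v_2*w_2 = -2*1*2*-2 = 8  (running total: -30)
S = -30

-30


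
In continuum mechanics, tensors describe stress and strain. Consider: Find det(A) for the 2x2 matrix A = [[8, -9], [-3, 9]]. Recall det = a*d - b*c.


For a 2x2 matrix [[a, b], [c, d]], det = a*d - b*c.
a = 8, b = -9, c = -3, d = 9
a*d = 8 * 9 = 72
b*c = -9 * -3 = 27
det = 72 - 27 = 45

45


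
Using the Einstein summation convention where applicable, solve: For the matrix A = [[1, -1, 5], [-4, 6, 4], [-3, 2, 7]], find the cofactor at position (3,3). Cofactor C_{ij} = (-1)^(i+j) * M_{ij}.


To find cofactor C_{33}, delete row 3 and column 3.
The resulting 2x2 submatrix is: [[1, -1], [-4, 6]]
Minor M_{33} = 1*6 - -1*-4
  = 6 - 4 = 2
Sign = (-1)^(3+3) = (-1)^6 = 1
Cofactor C_{33} = 1 * 2 = 2

2


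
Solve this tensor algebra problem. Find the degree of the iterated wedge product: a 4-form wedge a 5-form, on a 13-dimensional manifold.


The degree of a wedge product is the sum of the degrees of the individual forms.
Degrees: 4, 5
Total degree = 4 + 5 = 9

9


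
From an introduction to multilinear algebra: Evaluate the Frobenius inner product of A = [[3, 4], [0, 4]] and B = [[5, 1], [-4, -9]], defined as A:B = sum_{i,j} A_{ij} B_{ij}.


A:B = sum over all i,j of A_{ij} * B_{ij}.
Row 1: 3*5=15, 4*1=4 => row sum = 19
Row 2: 0*-4=0, 4*-9=-36 => row sum = -36
Total = 19 + -36 = -17

-17


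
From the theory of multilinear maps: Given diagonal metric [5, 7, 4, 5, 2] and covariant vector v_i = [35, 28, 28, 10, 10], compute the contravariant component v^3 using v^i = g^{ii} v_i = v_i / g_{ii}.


To raise an index with a diagonal metric: v^i = v_i / g_{ii}.
For index 3: v_3 = 28, g_{33} = 4
v^3 = 28 / 4 = 7

7


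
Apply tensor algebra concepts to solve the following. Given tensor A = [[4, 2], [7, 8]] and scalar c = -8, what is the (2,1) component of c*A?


Scalar multiplication: (cA)_{ij} = c * A_{ij}.
c = -8
A_{21} = 7
(cA)_{21} = -8 * 7 = -56

-56


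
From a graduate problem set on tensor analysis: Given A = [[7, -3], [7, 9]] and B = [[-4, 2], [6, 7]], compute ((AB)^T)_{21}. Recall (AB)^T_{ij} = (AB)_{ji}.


(AB)^T_{ij} = (AB)_{ji} = sum_k A_{jk} B_{ki}.
For i=2, j=1 we need (AB)_{12}:
A_{11} * B_{12} = 7 * 2 = 14
A_{12} * B_{22} = -3 * 7 = -21
Sum = 14 + -21 = -7

-7


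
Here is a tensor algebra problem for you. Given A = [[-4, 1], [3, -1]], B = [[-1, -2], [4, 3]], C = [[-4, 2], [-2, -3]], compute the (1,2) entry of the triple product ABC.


(ABC)_{12} = sum_m (AB)_{1m} C_{m2}. First compute row 1 of AB.
(AB)_{11} = -4*-1 + 1*4 = 8
(AB)_{12} = -4*-2 + 1*3 = 11
Now contract with column 2 of C:
(AB)_{11} * C_{12} = 8 * 2 = 16
(AB)_{12} * C_{22} = 11 * -3 = -33
(ABC)_{12} = 16 + -33 = -17

-17


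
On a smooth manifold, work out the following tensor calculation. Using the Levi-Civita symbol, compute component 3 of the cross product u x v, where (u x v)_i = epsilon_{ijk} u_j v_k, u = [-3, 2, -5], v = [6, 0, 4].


(u x v)_3 = sum_{j,k} epsilon_{3jk} u_j v_k. Only permutations of (1,2,3) contribute; the two non-zero terms are:
eps_{312} u_1 v_2 = 1 * -3 * 0 = 0
eps_{321} u_2 v_1 = -1 * 2 * 6 = -12
(u x v)_3 = -12

-12


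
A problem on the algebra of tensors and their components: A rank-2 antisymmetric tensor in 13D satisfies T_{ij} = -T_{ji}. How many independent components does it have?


An antisymmetric rank-2 tensor satisfies A_{ij} = -A_{ji}, so diagonal entries are zero.
The independent components are the upper-triangular entries: C(n, 2) = n(n-1)/2.
n = 13
C(13, 2) = 13 * 12 / 2 = 156 / 2 = 78

78


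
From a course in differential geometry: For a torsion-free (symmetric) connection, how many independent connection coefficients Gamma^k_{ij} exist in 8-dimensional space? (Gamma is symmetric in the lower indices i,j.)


Christoffel symbols Gamma^k_{ij} are symmetric in i,j, so there are d * d(d+1)/2 independent symbols.
d = 8
d(d+1)/2 = 8 * 9 / 2 = 36
Total = 8 * 36 = 288

288


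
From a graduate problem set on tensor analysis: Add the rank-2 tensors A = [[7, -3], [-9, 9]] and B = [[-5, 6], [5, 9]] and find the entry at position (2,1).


Tensor addition is component-wise: (A + B)_{ij} = A_{ij} + B_{ij}.
A_{21} = -9
B_{21} = 5
(A + B)_{21} = -9 + 5 = -4

-4


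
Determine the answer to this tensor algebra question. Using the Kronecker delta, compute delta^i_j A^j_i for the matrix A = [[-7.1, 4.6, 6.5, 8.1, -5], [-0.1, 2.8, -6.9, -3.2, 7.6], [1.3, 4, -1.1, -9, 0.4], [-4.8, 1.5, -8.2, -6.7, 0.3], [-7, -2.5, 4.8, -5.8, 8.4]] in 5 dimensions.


The contraction (trace) of a rank-2 tensor is the sum of its diagonal elements.
Diagonal entries: A[1,1] = -7.1, A[2,2] = 2.8, A[3,3] = -1.1, A[4,4] = -6.7, A[5,5] = 8.4
Tr(A) = -7.1 + 2.8 + -1.1 + -6.7 + 8.4 = -3.7

-3.7


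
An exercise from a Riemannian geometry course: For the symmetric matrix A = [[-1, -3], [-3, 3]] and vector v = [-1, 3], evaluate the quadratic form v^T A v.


First compute Av:
(Av)_1 = -1*-1 + -3*3 = -8
(Av)_2 = -3*-1 + 3*3 = 12
Av = [-8, 12]
Then v^T (Av) = -1*-8 + 3*12
= 8 + 36 = 44

44


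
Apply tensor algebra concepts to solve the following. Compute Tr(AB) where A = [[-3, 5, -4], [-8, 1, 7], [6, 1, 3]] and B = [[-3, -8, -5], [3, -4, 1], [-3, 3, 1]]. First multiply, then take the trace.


Tr(AB) = sum_i (AB)_{ii} where (AB)_{ii} = sum_k A_{ik} B_{ki}.
(AB)_{11} = -3*-3 + 5*3 + -4*-3 = 36
(AB)_{22} = -8*-8 + 1*-4 + 7*3 = 81
(AB)_{33} = 6*-5 + 1*1 + 3*1 = -26
Tr(AB) = 36 + 81 + -26 = 91

91


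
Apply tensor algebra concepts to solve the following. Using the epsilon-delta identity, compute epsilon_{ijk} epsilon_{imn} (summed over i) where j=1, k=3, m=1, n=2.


Using the identity: epsilon_{ijk} epsilon_{imn} = delta_{jm} delta_{kn} - delta_{jn} delta_{km}.
delta_{11} = 1
delta_{32} = 0
delta_{12} = 0
delta_{31} = 0
Result = 1 * 0 - 0 * 0 = 0 - 0 = 0

0


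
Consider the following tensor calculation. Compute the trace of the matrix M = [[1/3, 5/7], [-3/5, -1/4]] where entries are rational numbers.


The trace is the sum of diagonal entries.
Diagonal: M[1,1] = 1/3, M[2,2] = -1/4
Tr(M) = 1/3 + -1/4
Computing step by step:
After adding M[1,1]: 1/3
After adding M[2,2]: 1/12
Tr(M) = 1/12

1/12


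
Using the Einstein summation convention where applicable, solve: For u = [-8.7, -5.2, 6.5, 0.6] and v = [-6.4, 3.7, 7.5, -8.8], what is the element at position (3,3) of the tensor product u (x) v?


The outer product entry T_{ij} = u_i * v_j.
We need i=3, j=3.
u_3 = 6.5, v_3 = 7.5
T_{3,3} = 6.5 * 7.5 = 48.75

48.75


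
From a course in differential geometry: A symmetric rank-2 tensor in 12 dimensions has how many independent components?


A symmetric rank-2 tensor in d dimensions has d(d+1)/2 independent components.
d = 12
d(d+1)/2 = 12 * 13 / 2 = 156 / 2 = 78

78


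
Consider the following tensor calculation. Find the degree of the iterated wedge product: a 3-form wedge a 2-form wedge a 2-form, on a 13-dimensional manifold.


The degree of a wedge product is the sum of the degrees of the individual forms.
Degrees: 3, 2, 2
Total degree = 3 + 2 + 2 = 7

7


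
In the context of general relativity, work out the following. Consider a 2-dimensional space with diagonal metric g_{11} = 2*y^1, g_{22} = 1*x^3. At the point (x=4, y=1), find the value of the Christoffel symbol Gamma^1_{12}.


For a diagonal metric, Gamma^k_{ij} = (1/2) g^{kk} (dg_{ik}/dx_j + dg_{jk}/dx_i - dg_{ij}/dx_k).
The metric is diagonal, so g_{ab} = 0 for a != b.
At the given point: g_{11} = 2, g_{22} = 64
g^{11} = 1/2
dg_{11}/dx_2 = dg_{11}/dx_2 = 2
dg_{21}/dx_1 = 0 (off-diagonal)
dg_{12}/dx_1 = 0 (off-diagonal)
Numerator = 2 + 0 - 0 = 2
Gamma^1_{12} = 2 / (2 * 2) = 1/2

1/2


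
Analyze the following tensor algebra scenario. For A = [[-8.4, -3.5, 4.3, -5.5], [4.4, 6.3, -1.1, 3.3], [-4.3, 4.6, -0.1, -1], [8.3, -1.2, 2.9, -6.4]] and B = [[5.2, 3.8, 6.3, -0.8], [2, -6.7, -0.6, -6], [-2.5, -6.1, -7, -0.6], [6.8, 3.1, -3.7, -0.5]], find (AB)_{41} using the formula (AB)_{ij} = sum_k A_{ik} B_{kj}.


(AB)_{ij} = sum_k A_{ik} B_{kj}.
For i=4, j=1:
A_{41} * B_{11} = 8.3 * 5.2 = 43.16
A_{42} * B_{21} = -1.2 * 2 = -2.4
A_{43} * B_{31} = 2.9 * -2.5 = -7.25
A_{44} * B_{41} = -6.4 * 6.8 = -43.52
Sum = 43.16 + -2.4 + -7.25 + -43.52 = -10.01

-10.01


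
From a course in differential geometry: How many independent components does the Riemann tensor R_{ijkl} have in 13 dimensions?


The Riemann tensor in d dimensions has d^2(d^2 - 1)/12 independent components.
d = 13, so d^2 = 169
d^2 - 1 = 168
d^2(d^2 - 1) = 169 * 168 = 28392
Divide by 12: 28392 / 12 = 2366

2366


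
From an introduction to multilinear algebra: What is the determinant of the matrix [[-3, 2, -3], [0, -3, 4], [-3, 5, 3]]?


Expanding along the first row, det(A) = a11*M_11 - a12*M_12 + a13*M_13, where M_1j is the (1,j) minor.
Minor M_11 = -3*3 - 4*5 = -29
Minor M_12 = 0*3 - 4*-3 = 12
Minor M_13 = 0*5 - -3*-3 = -9
det = -3*(-29) - 2*(12) + -3*(-9)
    = 87 - 24 + 27
    = 90

90


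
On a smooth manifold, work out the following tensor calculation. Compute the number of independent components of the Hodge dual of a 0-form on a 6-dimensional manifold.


The Hodge dual of a p-form on an n-dimensional manifold is an (n-p)-form.
n = 6, p = 0, so dual degree = 6 - 0 = 6
The number of components is C(n, n-p) = C(6, 6) = 1

1


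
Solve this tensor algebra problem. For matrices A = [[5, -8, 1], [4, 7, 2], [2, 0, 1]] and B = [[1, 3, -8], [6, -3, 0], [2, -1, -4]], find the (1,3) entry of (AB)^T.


(AB)^T_{ij} = (AB)_{ji} = sum_k A_{jk} B_{ki}.
For i=1, j=3 we need (AB)_{31}:
A_{31} * B_{11} = 2 * 1 = 2
A_{32} * B_{21} = 0 * 6 = 0
A_{33} * B_{31} = 1 * 2 = 2
Sum = 2 + 0 + 2 = 4

4


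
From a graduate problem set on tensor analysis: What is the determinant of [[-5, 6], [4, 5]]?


For a 2x2 matrix [[a, b], [c, d]], det = a*d - b*c.
a = -5, b = 6, c = 4, d = 5
a*d = -5 * 5 = -25
b*c = 6 * 4 = 24
det = -25 - 24 = -49

-49


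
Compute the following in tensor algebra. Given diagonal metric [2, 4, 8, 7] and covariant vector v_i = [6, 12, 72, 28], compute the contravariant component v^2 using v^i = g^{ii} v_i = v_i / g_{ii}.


To raise an index with a diagonal metric: v^i = v_i / g_{ii}.
For index 2: v_2 = 12, g_{22} = 4
v^2 = 12 / 4 = 3

3


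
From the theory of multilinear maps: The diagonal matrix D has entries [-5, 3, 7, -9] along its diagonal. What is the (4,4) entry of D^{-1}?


For a diagonal matrix, the inverse has entries (D^{-1})_{ii} = 1/d_{ii}.
The diagonal entries are: d_{11} = -5, d_{22} = 3, d_{33} = 7, d_{44} = -9
We need (D^{-1})_{44} = 1/d_{44} = 1/-9 = -1/9

-1/9


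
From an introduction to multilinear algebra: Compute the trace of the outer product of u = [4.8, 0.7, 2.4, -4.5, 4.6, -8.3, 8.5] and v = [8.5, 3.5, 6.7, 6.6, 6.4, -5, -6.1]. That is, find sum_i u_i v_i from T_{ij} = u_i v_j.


The outer product gives T_{ij} = u_i v_j.
The trace (contraction) is Tr(T) = sum_i T_{ii} = sum_i u_i v_i.
Diagonal entries:
T_{11} = u_1 * v_1 = 4.8 * 8.5 = 40.8
T_{22} = u_2 * v_2 = 0.7 * 3.5 = 2.45
T_{33} = u_3 * v_3 = 2.4 * 6.7 = 16.08
T_{44} = u_4 * v_4 = -4.5 * 6.6 = -29.7
T_{55} = u_5 * v_5 = 4.6 * 6.4 = 29.44
T_{66} = u_6 * v_6 = -8.3 * -5 = 41.5
T_{77} = u_7 * v_7 = 8.5 * -6.1 = -51.85
Tr(T) = 40.8 + 2.45 + 16.08 + -29.7 + 29.44 + 41.5 + -51.85 = 48.72

48.72


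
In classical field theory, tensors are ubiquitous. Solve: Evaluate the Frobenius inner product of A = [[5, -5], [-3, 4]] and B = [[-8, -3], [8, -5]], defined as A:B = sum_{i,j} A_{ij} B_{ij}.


A:B = sum over all i,j of A_{ij} * B_{ij}.
Row 1: 5*-8=-40, -5*-3=15 => row sum = -25
Row 2: -3*8=-24, 4*-5=-20 => row sum = -44
Total = -25 + -44 = -69

-69


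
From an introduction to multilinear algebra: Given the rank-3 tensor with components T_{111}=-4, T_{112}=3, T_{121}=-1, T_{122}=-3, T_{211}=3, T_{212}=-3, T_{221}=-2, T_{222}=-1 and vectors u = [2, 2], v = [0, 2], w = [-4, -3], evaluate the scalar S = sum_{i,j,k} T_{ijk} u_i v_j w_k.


S = sum over i,j,k of T_{ijk} u_i v_j w_k. Expanding all 8 terms:
T_{111}*u_1*v_1*w_1 = -4*2*0*-4 = 0  (running total: 0)
T_{112}*u_1*v_1*w_2 = 3*2*0*-3 = 0  (running total: 0)
T_{121}*u_1*v_2*w_1 = -1*2*2*-4 = 16  (running total: 16)
T_{122}*u_1*v_2*w_2 = -3*2*2*-3 = 36  (running total: 52)
T_{211}*u_2*v_1*w_1 = 3*2*0*-4 = 0  (running total: 52)
T_{212}*u_2*v_1*w_2 = -3*2*0*-3 = 0  (running total: 52)
T_{221}*u_2*v_2*w_1 = -2*2*2*-4 = 32  (running total: 84)
T_{222}*u_2*v_2*w_2 = -1*2*2*-3 = 12  (running total: 96)
S = 96

96


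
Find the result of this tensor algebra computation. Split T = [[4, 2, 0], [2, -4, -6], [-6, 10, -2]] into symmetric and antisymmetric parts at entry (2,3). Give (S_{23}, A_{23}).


T_{23} = -6
T_{32} = 10
S_{23} = (-6 + 10)/2 = 4/2 = 2
A_{23} = (-6 - 10)/2 = -16/2 = -8
Check: S + A = 2 + -8 = -6 = T_{23}.

(2, -8)


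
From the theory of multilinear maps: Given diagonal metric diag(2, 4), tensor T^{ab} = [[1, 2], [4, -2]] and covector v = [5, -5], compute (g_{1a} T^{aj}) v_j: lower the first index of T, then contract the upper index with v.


Step 1: lower the first index. For a diagonal metric, g_{ia} T^{aj} = g_{ii} T^{ij} (no sum on i).
g_{11} = 2
S_1{}^1 = 2 * T^{11} = 2 * 1 = 2
S_1{}^2 = 2 * T^{12} = 2 * 2 = 4
Step 2: contract S_1{}^j with v_j.
S_1{}^1 * v_1 = 2 * 5 = 10
S_1{}^2 * v_2 = 4 * -5 = -20
Result = 10 + -20 = -10

-10


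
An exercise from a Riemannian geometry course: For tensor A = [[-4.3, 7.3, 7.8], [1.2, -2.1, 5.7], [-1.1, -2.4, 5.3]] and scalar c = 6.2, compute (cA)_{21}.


Scalar multiplication: (cA)_{ij} = c * A_{ij}.
c = 6.2
A_{21} = 1.2
(cA)_{21} = 6.2 * 1.2 = 7.44

7.44


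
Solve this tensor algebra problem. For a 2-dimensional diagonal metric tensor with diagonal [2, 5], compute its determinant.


For a diagonal metric, the determinant is the product of diagonal entries.
Diagonal entries: 2, 5
det(g) = 2 * 5 = 10

10


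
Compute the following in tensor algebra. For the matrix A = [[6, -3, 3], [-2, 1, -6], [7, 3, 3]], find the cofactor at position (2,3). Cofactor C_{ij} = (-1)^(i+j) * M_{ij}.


To find cofactor C_{23}, delete row 2 and column 3.
The resulting 2x2 submatrix is: [[6, -3], [7, 3]]
Minor M_{23} = 6*3 - -3*7
  = 18 - -21 = 39
Sign = (-1)^(2+3) = (-1)^5 = -1
Cofactor C_{23} = -1 * 39 = -39

-39


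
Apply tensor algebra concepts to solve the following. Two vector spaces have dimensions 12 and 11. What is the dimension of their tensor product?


The dimension of a tensor product is the product of dimensions.
dim(V) = 12, dim(W) = 11
dim(V (x) W) = 12 * 11 = 132

132


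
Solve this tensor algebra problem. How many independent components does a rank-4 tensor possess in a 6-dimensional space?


The number of components of a rank-r tensor in d dimensions is d^r.
Here d = 6 and r = 4.
6^4 = 1296

1296


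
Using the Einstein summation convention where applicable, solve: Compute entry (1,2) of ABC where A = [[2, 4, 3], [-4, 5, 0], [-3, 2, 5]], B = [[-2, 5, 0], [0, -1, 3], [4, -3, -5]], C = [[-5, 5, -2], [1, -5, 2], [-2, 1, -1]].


(ABC)_{12} = sum_m (AB)_{1m} C_{m2}. First compute row 1 of AB.
(AB)_{11} = 2*-2 + 4*0 + 3*4 = 8
(AB)_{12} = 2*5 + 4*-1 + 3*-3 = -3
(AB)_{13} = 2*0 + 4*3 + 3*-5 = -3
Now contract with column 2 of C:
(AB)_{11} * C_{12} = 8 * 5 = 40
(AB)_{12} * C_{22} = -3 * -5 = 15
(AB)_{13} * C_{32} = -3 * 1 = -3
(ABC)_{12} = 40 + 15 + -3 = 52

52


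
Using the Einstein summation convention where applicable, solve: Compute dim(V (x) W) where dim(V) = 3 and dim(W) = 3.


The dimension of a tensor product is the product of dimensions.
dim(V) = 3, dim(W) = 3
dim(V (x) W) = 3 * 3 = 9

9


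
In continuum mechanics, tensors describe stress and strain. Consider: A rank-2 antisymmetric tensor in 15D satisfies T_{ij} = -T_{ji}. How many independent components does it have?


An antisymmetric rank-2 tensor satisfies A_{ij} = -A_{ji}, so diagonal entries are zero.
The independent components are the upper-triangular entries: C(n, 2) = n(n-1)/2.
n = 15
C(15, 2) = 15 * 14 / 2 = 210 / 2 = 105

105


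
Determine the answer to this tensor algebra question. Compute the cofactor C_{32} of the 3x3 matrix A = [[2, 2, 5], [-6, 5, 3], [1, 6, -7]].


To find cofactor C_{32}, delete row 3 and column 2.
The resulting 2x2 submatrix is: [[2, 5], [-6, 3]]
Minor M_{32} = 2*3 - 5*-6
  = 6 - -30 = 36
Sign = (-1)^(3+2) = (-1)^5 = -1
Cofactor C_{32} = -1 * 36 = -36

-36


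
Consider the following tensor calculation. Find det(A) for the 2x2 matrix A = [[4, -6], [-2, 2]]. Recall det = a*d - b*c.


For a 2x2 matrix [[a, b], [c, d]], det = a*d - b*c.
a = 4, b = -6, c = -2, d = 2
a*d = 4 * 2 = 8
b*c = -6 * -2 = 12
det = 8 - 12 = -4

-4


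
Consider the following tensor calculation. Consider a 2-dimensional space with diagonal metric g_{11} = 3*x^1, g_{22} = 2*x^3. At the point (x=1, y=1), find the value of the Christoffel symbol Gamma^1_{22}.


For a diagonal metric, Gamma^k_{ij} = (1/2) g^{kk} (dg_{ik}/dx_j + dg_{jk}/dx_i - dg_{ij}/dx_k).
The metric is diagonal, so g_{ab} = 0 for a != b.
At the given point: g_{11} = 3, g_{22} = 2
g^{11} = 1/3
dg_{21}/dx_2 = 0 (off-diagonal)
dg_{21}/dx_2 = 0 (off-diagonal)
dg_{22}/dx_1 = dg_{22}/dx_1 = 6
Numerator = 0 + 0 - 6 = -6
Gamma^1_{22} = -6 / (2 * 3) = -1

-1


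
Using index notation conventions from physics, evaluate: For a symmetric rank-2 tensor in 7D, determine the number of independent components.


A symmetric rank-2 tensor in d dimensions has d(d+1)/2 independent components.
d = 7
d(d+1)/2 = 7 * 8 / 2 = 56 / 2 = 28

28


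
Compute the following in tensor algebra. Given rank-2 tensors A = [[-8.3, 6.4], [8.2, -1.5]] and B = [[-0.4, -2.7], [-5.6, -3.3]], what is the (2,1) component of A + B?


Tensor addition is component-wise: (A + B)_{ij} = A_{ij} + B_{ij}.
A_{21} = 8.2
B_{21} = -5.6
(A + B)_{21} = 8.2 + -5.6 = 2.6

2.6


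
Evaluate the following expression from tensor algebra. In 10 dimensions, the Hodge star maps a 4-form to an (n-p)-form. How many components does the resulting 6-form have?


The Hodge dual of a p-form on an n-dimensional manifold is an (n-p)-form.
n = 10, p = 4, so dual degree = 10 - 4 = 6
The number of components is C(n, n-p) = C(10, 6) = 210

210


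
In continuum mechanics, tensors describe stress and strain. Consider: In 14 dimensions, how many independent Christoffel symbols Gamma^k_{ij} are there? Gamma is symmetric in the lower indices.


Christoffel symbols Gamma^k_{ij} are symmetric in i,j, so there are d * d(d+1)/2 independent symbols.
d = 14
d(d+1)/2 = 14 * 15 / 2 = 105
Total = 14 * 105 = 1470

1470


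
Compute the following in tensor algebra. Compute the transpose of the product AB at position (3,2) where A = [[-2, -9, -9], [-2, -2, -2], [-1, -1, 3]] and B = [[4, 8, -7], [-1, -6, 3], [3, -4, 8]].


(AB)^T_{ij} = (AB)_{ji} = sum_k A_{jk} B_{ki}.
For i=3, j=2 we need (AB)_{23}:
A_{21} * B_{13} = -2 * -7 = 14
A_{22} * B_{23} = -2 * 3 = -6
A_{23} * B_{33} = -2 * 8 = -16
Sum = 14 + -6 + -16 = -8

-8


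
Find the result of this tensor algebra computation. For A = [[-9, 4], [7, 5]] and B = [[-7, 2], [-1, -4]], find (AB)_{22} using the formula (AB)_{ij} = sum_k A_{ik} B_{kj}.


(AB)_{ij} = sum_k A_{ik} B_{kj}.
For i=2, j=2:
A_{21} * B_{12} = 7 * 2 = 14
A_{22} * B_{22} = 5 * -4 = -20
Sum = 14 + -20 = -6

-6


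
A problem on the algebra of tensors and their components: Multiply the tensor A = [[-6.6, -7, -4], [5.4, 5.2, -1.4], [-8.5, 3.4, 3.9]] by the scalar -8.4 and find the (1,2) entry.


Scalar multiplication: (cA)_{ij} = c * A_{ij}.
c = -8.4
A_{12} = -7
(cA)_{12} = -8.4 * -7 = 58.8

58.8


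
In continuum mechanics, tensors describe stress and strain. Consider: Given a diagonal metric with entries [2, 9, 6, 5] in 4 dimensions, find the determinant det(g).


For a diagonal metric, the determinant is the product of diagonal entries.
Diagonal entries: 2, 9, 6, 5
det(g) = 2 * 9 * 6 * 5 = 540

540


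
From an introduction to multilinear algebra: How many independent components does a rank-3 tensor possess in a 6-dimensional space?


The number of components of a rank-r tensor in d dimensions is d^r.
Here d = 6 and r = 3.
6^3 = 216

216


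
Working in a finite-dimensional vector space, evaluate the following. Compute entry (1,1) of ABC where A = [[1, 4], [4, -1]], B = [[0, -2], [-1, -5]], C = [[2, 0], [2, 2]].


(ABC)_{11} = sum_m (AB)_{1m} C_{m1}. First compute row 1 of AB.
(AB)_{11} = 1*0 + 4*-1 = -4
(AB)_{12} = 1*-2 + 4*-5 = -22
Now contract with column 1 of C:
(AB)_{11} * C_{11} = -4 * 2 = -8
(AB)_{12} * C_{21} = -22 * 2 = -44
(ABC)_{11} = -8 + -44 = -52

-52
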